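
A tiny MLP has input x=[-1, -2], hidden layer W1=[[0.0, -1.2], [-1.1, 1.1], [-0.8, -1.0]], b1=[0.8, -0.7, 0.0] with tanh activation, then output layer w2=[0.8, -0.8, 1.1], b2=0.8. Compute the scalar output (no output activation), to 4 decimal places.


z1[0] = (0.0)·(-1) + (-1.2)·(-2) + 0.8 = 3.2
z1[1] = (-1.1)·(-1) + (1.1)·(-2) - 0.7 = -1.8
z1[2] = (-0.8)·(-1) + (-1.0)·(-2) + 0.0 = 2.8
h = tanh(z1) = [0.9967, -0.9468, 0.9926]
output = (0.8)·(0.9967) + (-0.8)·(-0.9468) + (1.1)·(0.9926) + 0.8 = 3.4467

3.4467


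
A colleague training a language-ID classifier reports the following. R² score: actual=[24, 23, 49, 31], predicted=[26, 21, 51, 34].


ȳ = 31.75
SS_res = Σ(y-ŷ)² = 21
SS_tot = Σ(y-ȳ)² = 434.75
R² = 1 - SS_res/SS_tot = 1 - 0.0483 = 0.9517

0.9517


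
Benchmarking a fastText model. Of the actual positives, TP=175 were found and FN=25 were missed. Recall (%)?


Recall = TP/(TP+FN)
= 175/(175+25)
= 175/200 = 87.5%

87.5%


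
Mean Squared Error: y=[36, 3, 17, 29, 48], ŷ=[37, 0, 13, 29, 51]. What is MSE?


Squared errors: (36-37)²=1, (3-0)²=9, (17-13)²=16, (29-29)²=0, (48-51)²=9
Sum = 35
MSE = 35/5 = 7

7


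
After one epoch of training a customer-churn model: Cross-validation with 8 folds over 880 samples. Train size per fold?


Fold size = 880/8 = 110
Training per fold = 880 - 110 = 770

770


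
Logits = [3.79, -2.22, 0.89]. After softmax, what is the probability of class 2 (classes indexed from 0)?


Exponentials: e^3.79=44.2564, e^-2.22=0.1086, e^0.89=2.4351
Sum = 46.8001
Softmax = [0.9456, 0.0023, 0.052]
p[2] = 2.4351/46.8001 = 0.052

0.052


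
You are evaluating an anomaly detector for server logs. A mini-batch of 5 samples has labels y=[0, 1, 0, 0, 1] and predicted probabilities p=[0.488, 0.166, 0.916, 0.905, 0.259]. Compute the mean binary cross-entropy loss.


L[0] = -ln(1-0.488) = -ln(0.512) = 0.6694
L[1] = -ln(0.166) = 1.7958
L[2] = -ln(1-0.916) = -ln(0.084) = 2.4769
L[3] = -ln(1-0.905) = -ln(0.095) = 2.3539
L[4] = -ln(0.259) = 1.3509
mean = (0.6694 + 1.7958 + 2.4769 + 2.3539 + 1.3509)/5 = 1.7294

1.7294


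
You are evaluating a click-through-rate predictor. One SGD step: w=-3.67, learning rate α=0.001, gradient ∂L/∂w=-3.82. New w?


w_new = w - α·∇
= -3.67 - 0.001·-3.82
= -3.67 + 0.00382
= -3.66618

-3.66618


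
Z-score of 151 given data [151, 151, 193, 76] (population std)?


μ = 142.75, σ = 42.1804
z = (151 - 142.75)/42.1804 = 0.1956

0.1956


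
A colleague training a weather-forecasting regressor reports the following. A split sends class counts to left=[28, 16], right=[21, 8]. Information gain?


Parent = [49, 24], H_parent = 0.9137
H_left = 0.9457 (n=44), H_right = 0.8498 (n=29)
H_children = (44/73)·0.9457 + (29/73)·0.8498 = 0.9076
IG = 0.9137 - 0.9076 = 0.0061

0.0061


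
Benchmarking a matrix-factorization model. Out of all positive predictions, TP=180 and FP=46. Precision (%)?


Precision = TP/(TP+FP)
= 180/(180+46)
= 180/226 = 79.65%

79.65%


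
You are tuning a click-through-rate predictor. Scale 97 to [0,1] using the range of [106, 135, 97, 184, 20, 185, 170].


min=20, max=185
(97-20)/(185-20) = 77/165 = 0.4667

0.4667


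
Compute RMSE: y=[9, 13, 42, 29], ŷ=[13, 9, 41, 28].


MSE = 34/4 = 8.5
RMSE = √(34/4) = 2.9155

2.9155


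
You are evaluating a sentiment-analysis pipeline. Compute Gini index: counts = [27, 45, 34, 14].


Probabilities: [27/120, 45/120, 34/120, 14/120] ≈ [0.225, 0.375, 0.2833, 0.1167]
Σpᵢ² = (729 + 2025 + 1156 + 196)/120² = 4106/14400
Gini = 1 - Σpᵢ² = 1 - 4106/14400 = 0.7149

0.7149


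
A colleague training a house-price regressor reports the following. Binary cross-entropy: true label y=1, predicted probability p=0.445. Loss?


BCE = -[y·ln(p) + (1-y)·ln(1-p)]
= -1·ln(0.445) - 0
= -ln(0.445) = 0.8097

0.8097


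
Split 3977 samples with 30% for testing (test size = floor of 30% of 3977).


Test = ⌊3977·30/100⌋ = 1193
Train = 3977 - 1193 = 2784

Train: 2784, Test: 1193


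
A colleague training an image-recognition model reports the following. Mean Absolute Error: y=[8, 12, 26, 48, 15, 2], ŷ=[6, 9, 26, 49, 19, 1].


Absolute errors: |8-6|=2, |12-9|=3, |26-26|=0, |48-49|=1, |15-19|=4, |2-1|=1
Sum = 11
MAE = 11/6 = 11/6

11/6


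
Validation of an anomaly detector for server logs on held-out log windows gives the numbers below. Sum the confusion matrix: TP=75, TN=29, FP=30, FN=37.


Total = TP + TN + FP + FN
= 75 + 29 + 30 + 37
= 171
(Predicted positive: 105, predicted negative: 66)

171


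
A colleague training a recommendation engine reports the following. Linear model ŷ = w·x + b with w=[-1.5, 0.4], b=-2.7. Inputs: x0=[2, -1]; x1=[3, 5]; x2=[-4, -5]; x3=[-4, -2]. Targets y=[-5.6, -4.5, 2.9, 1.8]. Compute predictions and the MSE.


ŷ0 = (-1.5)·(2) + (0.4)·(-1) - 2.7 = -6.1
ŷ1 = (-1.5)·(3) + (0.4)·(5) - 2.7 = -5.2
ŷ2 = (-1.5)·(-4) + (0.4)·(-5) - 2.7 = 1.3
ŷ3 = (-1.5)·(-4) + (0.4)·(-2) - 2.7 = 2.5
errors² = [0.25, 0.49, 2.56, 0.49]
MSE = 3.7900/4 = 0.9475

0.9475


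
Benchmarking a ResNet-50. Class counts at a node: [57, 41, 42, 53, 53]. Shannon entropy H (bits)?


Probabilities: [57/246, 41/246, 42/246, 53/246, 53/246] ≈ [0.2317, 0.1667, 0.1707, 0.2154, 0.2154]
H = -((57/246)·log₂(57/246) + (41/246)·log₂(41/246) + (42/246)·log₂(42/246) + (53/246)·log₂(53/246) + (53/246)·log₂(53/246))
  = 2.3093 bits

2.3093 bits


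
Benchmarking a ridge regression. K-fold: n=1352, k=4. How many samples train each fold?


Fold size = 1352/4 = 338
Training per fold = 1352 - 338 = 1014

1014


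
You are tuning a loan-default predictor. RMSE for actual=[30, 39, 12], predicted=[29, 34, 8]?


MSE = 42/3 = 14
RMSE = √(42/3) = 3.7417

3.7417


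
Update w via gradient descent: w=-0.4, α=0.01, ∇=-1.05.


w_new = w - α·∇
= -0.4 - 0.01·-1.05
= -0.4 + 0.0105
= -0.3895

-0.3895


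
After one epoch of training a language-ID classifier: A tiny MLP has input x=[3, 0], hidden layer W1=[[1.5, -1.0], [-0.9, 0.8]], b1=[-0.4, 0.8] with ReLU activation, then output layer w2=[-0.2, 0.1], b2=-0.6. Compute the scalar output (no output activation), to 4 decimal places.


z1[0] = (1.5)·(3) + (-1.0)·(0) - 0.4 = 4.1
z1[1] = (-0.9)·(3) + (0.8)·(0) + 0.8 = -1.9
h = ReLU(z1) = [4.1, 0.0]
output = (-0.2)·(4.1) + (0.1)·(0.0) - 0.6 = -1.42

-1.42


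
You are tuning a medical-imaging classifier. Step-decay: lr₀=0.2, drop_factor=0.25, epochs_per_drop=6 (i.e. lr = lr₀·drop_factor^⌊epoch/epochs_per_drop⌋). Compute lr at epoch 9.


n_drops = ⌊9/6⌋ = 1
lr = 0.2·0.25^1 = 0.2·0.25 = 0.05

0.05


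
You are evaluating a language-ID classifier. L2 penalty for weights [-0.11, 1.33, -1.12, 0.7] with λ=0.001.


‖w‖₂² = (-0.11)² + (1.33)² + (-1.12)² + (0.7)²
     = 0.0121 + 1.7689 + 1.2544 + 0.49
     = 3.5254
λ·‖w‖₂² = 0.001·3.5254 = 0.003525

0.003525


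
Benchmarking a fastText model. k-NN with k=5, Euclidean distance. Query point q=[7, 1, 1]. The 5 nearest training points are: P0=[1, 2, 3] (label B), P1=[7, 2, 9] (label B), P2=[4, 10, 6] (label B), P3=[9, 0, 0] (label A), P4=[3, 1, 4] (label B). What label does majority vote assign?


d(q,P0) = 6.4031  (label B)
d(q,P1) = 8.0623  (label B)
d(q,P2) = 10.7238  (label B)
d(q,P3) = 2.4495  (label A)
d(q,P4) = 5.0  (label B)
Votes: A=1, B=4
Majority → B

B


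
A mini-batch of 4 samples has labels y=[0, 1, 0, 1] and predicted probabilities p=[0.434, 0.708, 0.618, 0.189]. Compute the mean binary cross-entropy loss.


L[0] = -ln(1-0.434) = -ln(0.566) = 0.5692
L[1] = -ln(0.708) = 0.3453
L[2] = -ln(1-0.618) = -ln(0.382) = 0.9623
L[3] = -ln(0.189) = 1.666
mean = (0.5692 + 0.3453 + 0.9623 + 1.666)/4 = 0.8857

0.8857


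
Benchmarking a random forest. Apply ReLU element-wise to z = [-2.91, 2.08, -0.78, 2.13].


ReLU(-2.91) = max(0, -2.91) = 0.0
ReLU(2.08) = max(0, 2.08) = 2.08
ReLU(-0.78) = max(0, -0.78) = 0.0
ReLU(2.13) = max(0, 2.13) = 2.13
result = [0.0, 2.08, 0.0, 2.13]

[0.0, 2.08, 0.0, 2.13]


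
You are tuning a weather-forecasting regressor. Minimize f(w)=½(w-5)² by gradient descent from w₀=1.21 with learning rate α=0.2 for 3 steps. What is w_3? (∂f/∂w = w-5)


step 1: grad = 1.21-5 = -3.79; w = 1.21 - 0.2·(-3.79) = 1.968
step 2: grad = 1.968-5 = -3.032; w = 1.968 - 0.2·(-3.032) = 2.5744
step 3: grad = 2.5744-5 = -2.4256; w = 2.5744 - 0.2·(-2.4256) = 3.05952

3.05952


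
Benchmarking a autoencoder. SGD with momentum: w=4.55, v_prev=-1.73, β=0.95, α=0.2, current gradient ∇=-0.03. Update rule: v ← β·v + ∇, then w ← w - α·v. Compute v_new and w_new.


v_new = 0.95·-1.73 - 0.03 = -1.6435 - 0.03 = -1.6735
w_new = 4.55 - 0.2·-1.6735 = 4.55 + 0.3347 = 4.8847

v_new=-1.6735, w_new=4.8847


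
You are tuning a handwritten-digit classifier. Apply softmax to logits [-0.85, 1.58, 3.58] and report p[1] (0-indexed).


Exponentials: e^-0.85=0.4274, e^1.58=4.855, e^3.58=35.8735
Sum = 41.1559
Softmax = [0.0104, 0.118, 0.8716]
p[1] = 4.855/41.1559 = 0.118

0.118


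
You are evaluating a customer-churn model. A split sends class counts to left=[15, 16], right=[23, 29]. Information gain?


Parent = [38, 45], H_parent = 0.9949
H_left = 0.9992 (n=31), H_right = 0.9904 (n=52)
H_children = (31/83)·0.9992 + (52/83)·0.9904 = 0.9937
IG = 0.9949 - 0.9937 = 0.0012

0.0012


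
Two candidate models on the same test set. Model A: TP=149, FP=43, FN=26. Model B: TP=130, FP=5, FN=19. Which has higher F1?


Model A: P=149/192=0.776, R=149/175=0.8514, F1=2PR/(P+R)=2TP/(2TP+FP+FN)=298/367=0.812
Model B: P=130/135=0.963, R=130/149=0.8725, F1=2PR/(P+R)=2TP/(2TP+FP+FN)=260/284=0.9155
0.812 < 0.9155 → Model B

Model B


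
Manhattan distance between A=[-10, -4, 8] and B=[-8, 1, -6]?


d = |-10+ 8| + |-4-1| + |8+ 6|
  = 2 + 5 + 14
  = 21

21


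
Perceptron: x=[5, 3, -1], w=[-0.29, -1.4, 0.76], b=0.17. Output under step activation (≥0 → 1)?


z = (5)·(-0.29) + (3)·(-1.4) + (-1)·(0.76) + 0.17
  = -6.24
step(z) = 0 (z<0)

0


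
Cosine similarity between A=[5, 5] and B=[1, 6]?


A·B = 5·1 + 5·6 = 35
‖A‖ = √50 = 7.0711, ‖B‖ = √37 = 6.0828
cos = 35/(√50·√37) = 35/√1850 = 0.8137

0.8137


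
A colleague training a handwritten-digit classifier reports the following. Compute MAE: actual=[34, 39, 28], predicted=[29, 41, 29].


Absolute errors: |34-29|=5, |39-41|=2, |28-29|=1
Sum = 8
MAE = 8/3 = 8/3

8/3


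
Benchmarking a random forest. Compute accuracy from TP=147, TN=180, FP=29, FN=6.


Accuracy = (TP+TN)/(TP+TN+FP+FN)
= (147+180)/(362)
= 327/362 = 90.33%

90.33%


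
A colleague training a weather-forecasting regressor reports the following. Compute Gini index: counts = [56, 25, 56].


Probabilities: [56/137, 25/137, 56/137] ≈ [0.4088, 0.1825, 0.4088]
Σpᵢ² = (3136 + 625 + 3136)/137² = 6897/18769
Gini = 1 - Σpᵢ² = 1 - 6897/18769 = 0.6325

0.6325


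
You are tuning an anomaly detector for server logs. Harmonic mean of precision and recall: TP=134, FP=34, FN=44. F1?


Precision = 134/168 = 0.7976
Recall = 134/178 = 0.7528
F1 = 2·P·R/(P+R) = 2·TP/(2·TP+FP+FN) = 268/(268+34+44) = 268/346 = 0.7746

0.7746


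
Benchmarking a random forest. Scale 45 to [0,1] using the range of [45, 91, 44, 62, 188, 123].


min=44, max=188
(45-44)/(188-44) = 1/144 = 0.0069

0.0069


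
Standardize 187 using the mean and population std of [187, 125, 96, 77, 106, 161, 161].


μ = 130.4286, σ = 37.2936
z = (187 - 130.4286)/37.2936 = 1.5169

1.5169


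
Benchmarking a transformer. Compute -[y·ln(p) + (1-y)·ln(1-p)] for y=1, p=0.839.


BCE = -[y·ln(p) + (1-y)·ln(1-p)]
= -1·ln(0.839) - 0
= -ln(0.839) = 0.1755

0.1755


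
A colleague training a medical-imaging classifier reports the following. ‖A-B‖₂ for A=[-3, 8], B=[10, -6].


d = √((-3-10)² + (8+ 6)²)
  = √(169 + 196)
  = √365 = 19.105

19.105


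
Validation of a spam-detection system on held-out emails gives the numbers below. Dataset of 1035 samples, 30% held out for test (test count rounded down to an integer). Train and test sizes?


Test = ⌊1035·30/100⌋ = 310
Train = 1035 - 310 = 725

Train: 725, Test: 310


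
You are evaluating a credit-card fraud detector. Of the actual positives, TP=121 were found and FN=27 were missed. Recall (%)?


Recall = TP/(TP+FN)
= 121/(121+27)
= 121/148 = 81.76%

81.76%


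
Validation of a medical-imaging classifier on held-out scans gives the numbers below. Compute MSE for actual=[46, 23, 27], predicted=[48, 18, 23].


Squared errors: (46-48)²=4, (23-18)²=25, (27-23)²=16
Sum = 45
MSE = 45/3 = 15

15


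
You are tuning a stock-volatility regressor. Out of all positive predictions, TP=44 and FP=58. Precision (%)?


Precision = TP/(TP+FP)
= 44/(44+58)
= 44/102 = 43.14%

43.14%


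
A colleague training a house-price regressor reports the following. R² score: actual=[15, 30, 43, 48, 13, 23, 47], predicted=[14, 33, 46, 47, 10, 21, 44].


ȳ = 31.2857
SS_res = Σ(y-ŷ)² = 42
SS_tot = Σ(y-ȳ)² = 1333.43
R² = 1 - SS_res/SS_tot = 1 - 0.0315 = 0.9685

0.9685


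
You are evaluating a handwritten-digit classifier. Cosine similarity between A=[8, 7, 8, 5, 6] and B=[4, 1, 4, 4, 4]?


A·B = 8·4 + 7·1 + 8·4 + 5·4 + 6·4 = 115
‖A‖ = √238 = 15.4272, ‖B‖ = √65 = 8.0623
cos = 115/(√238·√65) = 115/√15470 = 0.9246

0.9246


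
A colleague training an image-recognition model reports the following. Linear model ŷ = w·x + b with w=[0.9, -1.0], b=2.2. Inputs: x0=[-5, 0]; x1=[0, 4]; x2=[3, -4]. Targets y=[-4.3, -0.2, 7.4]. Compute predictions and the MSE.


ŷ0 = (0.9)·(-5) + (-1.0)·(0) + 2.2 = -2.3
ŷ1 = (0.9)·(0) + (-1.0)·(4) + 2.2 = -1.8
ŷ2 = (0.9)·(3) + (-1.0)·(-4) + 2.2 = 8.9
errors² = [4.0, 2.56, 2.25]
MSE = 8.8100/3 = 2.9367

2.9367


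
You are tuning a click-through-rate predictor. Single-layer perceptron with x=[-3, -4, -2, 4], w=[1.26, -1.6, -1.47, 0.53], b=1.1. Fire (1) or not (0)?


z = (-3)·(1.26) + (-4)·(-1.6) + (-2)·(-1.47) + (4)·(0.53) + 1.1
  = 8.78
step(z) = 1 (z≥0)

1


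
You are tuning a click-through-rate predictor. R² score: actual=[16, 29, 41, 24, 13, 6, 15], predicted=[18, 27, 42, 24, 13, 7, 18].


ȳ = 20.5714
SS_res = Σ(y-ŷ)² = 19
SS_tot = Σ(y-ȳ)² = 821.71
R² = 1 - SS_res/SS_tot = 1 - 0.0231 = 0.9769

0.9769


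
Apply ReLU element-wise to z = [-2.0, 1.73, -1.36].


ReLU(-2.0) = max(0, -2.0) = 0.0
ReLU(1.73) = max(0, 1.73) = 1.73
ReLU(-1.36) = max(0, -1.36) = 0.0
result = [0.0, 1.73, 0.0]

[0.0, 1.73, 0.0]


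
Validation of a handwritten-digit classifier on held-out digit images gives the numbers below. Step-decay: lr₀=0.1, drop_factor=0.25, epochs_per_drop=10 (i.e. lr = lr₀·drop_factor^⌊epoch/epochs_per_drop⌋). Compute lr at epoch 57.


n_drops = ⌊57/10⌋ = 5
lr = 0.1·0.25^5 = 0.1·0.0009765625 = 0.00009765625

0.00009765625


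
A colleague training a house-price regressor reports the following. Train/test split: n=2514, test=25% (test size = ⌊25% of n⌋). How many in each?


Test = ⌊2514·25/100⌋ = 628
Train = 2514 - 628 = 1886

Train: 1886, Test: 628


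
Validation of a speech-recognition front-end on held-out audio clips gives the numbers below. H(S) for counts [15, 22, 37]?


Probabilities: [15/74, 22/74, 37/74] ≈ [0.2027, 0.2973, 0.5]
H = -((15/74)·log₂(15/74) + (22/74)·log₂(22/74) + (37/74)·log₂(37/74))
  = 1.487 bits

1.487 bits


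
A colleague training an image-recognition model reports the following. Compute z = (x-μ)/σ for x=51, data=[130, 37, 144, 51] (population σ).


μ = 90.5, σ = 47.0239
z = (51 - 90.5)/47.0239 = -0.84

-0.84


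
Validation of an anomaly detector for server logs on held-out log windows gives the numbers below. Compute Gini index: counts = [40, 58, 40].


Probabilities: [40/138, 58/138, 40/138] ≈ [0.2899, 0.4203, 0.2899]
Σpᵢ² = (1600 + 3364 + 1600)/138² = 6564/19044
Gini = 1 - Σpᵢ² = 1 - 6564/19044 = 0.6553

0.6553


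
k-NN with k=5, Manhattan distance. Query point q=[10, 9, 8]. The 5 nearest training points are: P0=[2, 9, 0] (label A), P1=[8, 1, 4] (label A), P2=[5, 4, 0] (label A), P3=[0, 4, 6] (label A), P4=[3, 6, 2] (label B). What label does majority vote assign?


d(q,P0) = 16  (label A)
d(q,P1) = 14  (label A)
d(q,P2) = 18  (label A)
d(q,P3) = 17  (label A)
d(q,P4) = 16  (label B)
Votes: A=4, B=1
Majority → A

A


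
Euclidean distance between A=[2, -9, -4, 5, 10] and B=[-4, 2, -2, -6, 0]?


d = √((2+ 4)² + (-9-2)² + (-4+ 2)² + (5+ 6)² + (10-0)²)
  = √(36 + 121 + 4 + 121 + 100)
  = √382 = 19.5448

19.5448


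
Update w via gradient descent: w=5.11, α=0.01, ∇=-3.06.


w_new = w - α·∇
= 5.11 - 0.01·-3.06
= 5.11 + 0.0306
= 5.1406

5.1406


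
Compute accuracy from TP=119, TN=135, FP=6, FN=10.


Accuracy = (TP+TN)/(TP+TN+FP+FN)
= (119+135)/(270)
= 254/270 = 94.07%

94.07%


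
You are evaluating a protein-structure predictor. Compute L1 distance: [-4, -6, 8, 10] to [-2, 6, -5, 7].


d = |-4+ 2| + |-6-6| + |8+ 5| + |10-7|
  = 2 + 12 + 13 + 3
  = 30

30


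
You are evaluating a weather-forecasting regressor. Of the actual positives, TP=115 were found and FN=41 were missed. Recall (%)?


Recall = TP/(TP+FN)
= 115/(115+41)
= 115/156 = 73.72%

73.72%


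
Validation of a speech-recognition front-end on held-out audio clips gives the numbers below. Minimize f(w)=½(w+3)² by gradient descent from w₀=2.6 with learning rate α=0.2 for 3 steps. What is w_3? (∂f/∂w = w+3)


step 1: grad = 2.6+3 = 5.6; w = 2.6 - 0.2·(5.6) = 1.48
step 2: grad = 1.48+3 = 4.48; w = 1.48 - 0.2·(4.48) = 0.584
step 3: grad = 0.584+3 = 3.584; w = 0.584 - 0.2·(3.584) = -0.1328

-0.1328


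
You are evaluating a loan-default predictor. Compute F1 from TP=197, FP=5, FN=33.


Precision = 197/202 = 0.9752
Recall = 197/230 = 0.8565
F1 = 2·P·R/(P+R) = 2·TP/(2·TP+FP+FN) = 394/(394+5+33) = 394/432 = 0.912

0.912


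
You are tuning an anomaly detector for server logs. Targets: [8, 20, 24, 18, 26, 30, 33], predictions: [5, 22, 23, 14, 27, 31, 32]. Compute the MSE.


Squared errors: (8-5)²=9, (20-22)²=4, (24-23)²=1, (18-14)²=16, (26-27)²=1, (30-31)²=1, (33-32)²=1
Sum = 33
MSE = 33/7 = 33/7

33/7


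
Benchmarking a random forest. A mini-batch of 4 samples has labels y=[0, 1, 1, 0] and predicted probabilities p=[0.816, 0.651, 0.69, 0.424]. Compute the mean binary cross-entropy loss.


L[0] = -ln(1-0.816) = -ln(0.184) = 1.6928
L[1] = -ln(0.651) = 0.4292
L[2] = -ln(0.69) = 0.3711
L[3] = -ln(1-0.424) = -ln(0.576) = 0.5516
mean = (1.6928 + 0.4292 + 0.3711 + 0.5516)/4 = 0.7612

0.7612


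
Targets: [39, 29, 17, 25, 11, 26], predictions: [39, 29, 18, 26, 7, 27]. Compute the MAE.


Absolute errors: |39-39|=0, |29-29|=0, |17-18|=1, |25-26|=1, |11-7|=4, |26-27|=1
Sum = 7
MAE = 7/6 = 7/6

7/6


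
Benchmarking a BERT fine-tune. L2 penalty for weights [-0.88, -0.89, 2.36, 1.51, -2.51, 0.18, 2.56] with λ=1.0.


‖w‖₂² = (-0.88)² + (-0.89)² + (2.36)² + (1.51)² + (-2.51)² + (0.18)² + (2.56)²
     = 0.7744 + 0.7921 + 5.5696 + 2.2801 + 6.3001 + 0.0324 + 6.5536
     = 22.3023
λ·‖w‖₂² = 1.0·22.3023 = 22.3023

22.3023


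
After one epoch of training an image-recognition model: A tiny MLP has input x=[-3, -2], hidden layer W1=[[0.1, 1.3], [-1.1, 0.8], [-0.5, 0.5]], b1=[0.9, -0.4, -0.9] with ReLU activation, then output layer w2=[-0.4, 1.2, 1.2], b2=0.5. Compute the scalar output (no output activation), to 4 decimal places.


z1[0] = (0.1)·(-3) + (1.3)·(-2) + 0.9 = -2.0
z1[1] = (-1.1)·(-3) + (0.8)·(-2) - 0.4 = 1.3
z1[2] = (-0.5)·(-3) + (0.5)·(-2) - 0.9 = -0.4
h = ReLU(z1) = [0.0, 1.3, 0.0]
output = (-0.4)·(0.0) + (1.2)·(1.3) + (1.2)·(0.0) + 0.5 = 2.06

2.06


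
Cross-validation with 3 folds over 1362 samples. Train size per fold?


Fold size = 1362/3 = 454
Training per fold = 1362 - 454 = 908

908


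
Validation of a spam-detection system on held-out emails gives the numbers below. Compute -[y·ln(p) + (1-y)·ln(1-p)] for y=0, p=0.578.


BCE = -[y·ln(p) + (1-y)·ln(1-p)]
= -0 - 1·ln(1-0.578)
= -ln(0.422) = 0.8627

0.8627


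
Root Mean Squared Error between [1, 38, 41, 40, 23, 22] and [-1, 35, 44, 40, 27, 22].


MSE = 38/6 = 6.3333
RMSE = √(38/6) = 2.5166

2.5166


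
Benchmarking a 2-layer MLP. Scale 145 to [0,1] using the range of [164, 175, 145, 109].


min=109, max=175
(145-109)/(175-109) = 36/66 = 0.5455

0.5455


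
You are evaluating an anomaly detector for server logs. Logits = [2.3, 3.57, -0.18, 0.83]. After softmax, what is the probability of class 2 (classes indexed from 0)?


Exponentials: e^2.3=9.9742, e^3.57=35.5166, e^-0.18=0.8353, e^0.83=2.2933
Sum = 48.6194
Softmax = [0.2051, 0.7305, 0.0172, 0.0472]
p[2] = 0.8353/48.6194 = 0.0172

0.0172


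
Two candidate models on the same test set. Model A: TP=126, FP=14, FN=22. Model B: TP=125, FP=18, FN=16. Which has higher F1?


Model A: P=126/140=0.9, R=126/148=0.8514, F1=2PR/(P+R)=2TP/(2TP+FP+FN)=252/288=0.875
Model B: P=125/143=0.8741, R=125/141=0.8865, F1=2PR/(P+R)=2TP/(2TP+FP+FN)=250/284=0.8803
0.875 < 0.8803 → Model B

Model B


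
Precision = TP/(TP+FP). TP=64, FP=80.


Precision = TP/(TP+FP)
= 64/(64+80)
= 64/144 = 44.44%

44.44%


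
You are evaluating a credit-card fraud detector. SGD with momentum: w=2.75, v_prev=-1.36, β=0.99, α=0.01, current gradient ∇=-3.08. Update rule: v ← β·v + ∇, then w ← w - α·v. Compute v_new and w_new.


v_new = 0.99·-1.36 - 3.08 = -1.3464 - 3.08 = -4.4264
w_new = 2.75 - 0.01·-4.4264 = 2.75 + 0.044264 = 2.794264

v_new=-4.4264, w_new=2.794264


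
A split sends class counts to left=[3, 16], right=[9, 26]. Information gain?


Parent = [12, 42], H_parent = 0.7642
H_left = 0.6292 (n=19), H_right = 0.8224 (n=35)
H_children = (19/54)·0.6292 + (35/54)·0.8224 = 0.7544
IG = 0.7642 - 0.7544 = 0.0098

0.0098


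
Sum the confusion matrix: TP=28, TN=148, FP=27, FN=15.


Total = TP + TN + FP + FN
= 28 + 148 + 27 + 15
= 218
(Predicted positive: 55, predicted negative: 163)

218


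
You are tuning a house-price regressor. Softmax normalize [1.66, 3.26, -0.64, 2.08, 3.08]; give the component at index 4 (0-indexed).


Exponentials: e^1.66=5.2593, e^3.26=26.0495, e^-0.64=0.5273, e^2.08=8.0045, e^3.08=21.7584
Sum = 61.599
Softmax = [0.0854, 0.4229, 0.0086, 0.1299, 0.3532]
p[4] = 21.7584/61.599 = 0.3532

0.3532


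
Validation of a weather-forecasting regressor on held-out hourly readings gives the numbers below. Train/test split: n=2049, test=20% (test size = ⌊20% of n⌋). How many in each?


Test = ⌊2049·20/100⌋ = 409
Train = 2049 - 409 = 1640

Train: 1640, Test: 409


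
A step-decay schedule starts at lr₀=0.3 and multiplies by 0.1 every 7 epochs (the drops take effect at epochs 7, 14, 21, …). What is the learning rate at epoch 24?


n_drops = ⌊24/7⌋ = 3
lr = 0.3·0.1^3 = 0.3·0.001 = 0.0003

0.0003


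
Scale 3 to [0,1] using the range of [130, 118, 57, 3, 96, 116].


min=3, max=130
(3-3)/(130-3) = 0/127 = 0.0

0.0


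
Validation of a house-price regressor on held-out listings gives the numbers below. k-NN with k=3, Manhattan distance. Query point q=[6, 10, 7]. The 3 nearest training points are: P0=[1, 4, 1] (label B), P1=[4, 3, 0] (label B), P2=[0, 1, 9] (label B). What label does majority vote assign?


d(q,P0) = 17  (label B)
d(q,P1) = 16  (label B)
d(q,P2) = 17  (label B)
Votes: A=0, B=3
Majority → B

B


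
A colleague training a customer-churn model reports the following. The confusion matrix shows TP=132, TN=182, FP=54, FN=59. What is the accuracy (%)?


Accuracy = (TP+TN)/(TP+TN+FP+FN)
= (132+182)/(427)
= 314/427 = 73.54%

73.54%


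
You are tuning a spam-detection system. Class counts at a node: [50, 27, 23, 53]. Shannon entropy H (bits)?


Probabilities: [50/153, 27/153, 23/153, 53/153] ≈ [0.3268, 0.1765, 0.1503, 0.3464]
H = -((50/153)·log₂(50/153) + (27/153)·log₂(27/153) + (23/153)·log₂(23/153) + (53/153)·log₂(53/153))
  = 1.9097 bits

1.9097 bits


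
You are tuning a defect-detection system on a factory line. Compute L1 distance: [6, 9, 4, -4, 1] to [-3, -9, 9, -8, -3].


d = |6+ 3| + |9+ 9| + |4-9| + |-4+ 8| + |1+ 3|
  = 9 + 18 + 5 + 4 + 4
  = 40

40


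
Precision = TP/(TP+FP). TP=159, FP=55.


Precision = TP/(TP+FP)
= 159/(159+55)
= 159/214 = 74.3%

74.3%


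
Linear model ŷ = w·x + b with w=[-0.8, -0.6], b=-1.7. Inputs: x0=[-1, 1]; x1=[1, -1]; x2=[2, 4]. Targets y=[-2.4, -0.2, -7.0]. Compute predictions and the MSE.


ŷ0 = (-0.8)·(-1) + (-0.6)·(1) - 1.7 = -1.5
ŷ1 = (-0.8)·(1) + (-0.6)·(-1) - 1.7 = -1.9
ŷ2 = (-0.8)·(2) + (-0.6)·(4) - 1.7 = -5.7
errors² = [0.81, 2.89, 1.69]
MSE = 5.3900/3 = 1.7967

1.7967


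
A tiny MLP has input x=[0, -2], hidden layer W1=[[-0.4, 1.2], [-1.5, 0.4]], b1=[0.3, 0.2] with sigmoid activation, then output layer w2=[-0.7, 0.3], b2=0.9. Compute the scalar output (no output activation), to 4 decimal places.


z1[0] = (-0.4)·(0) + (1.2)·(-2) + 0.3 = -2.1
z1[1] = (-1.5)·(0) + (0.4)·(-2) + 0.2 = -0.6
h = sigmoid(z1) = [0.1091, 0.3543]
output = (-0.7)·(0.1091) + (0.3)·(0.3543) + 0.9 = 0.9299

0.9299


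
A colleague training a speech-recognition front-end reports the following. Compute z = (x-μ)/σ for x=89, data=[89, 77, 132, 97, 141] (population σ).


μ = 107.2, σ = 24.9191
z = (89 - 107.2)/24.9191 = -0.7304

-0.7304


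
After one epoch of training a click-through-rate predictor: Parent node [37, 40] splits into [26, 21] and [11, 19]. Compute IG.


Parent = [37, 40], H_parent = 0.9989
H_left = 0.9918 (n=47), H_right = 0.9481 (n=30)
H_children = (47/77)·0.9918 + (30/77)·0.9481 = 0.9748
IG = 0.9989 - 0.9748 = 0.0241

0.0241


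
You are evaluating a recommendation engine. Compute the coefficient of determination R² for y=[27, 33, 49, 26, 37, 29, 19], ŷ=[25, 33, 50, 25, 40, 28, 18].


ȳ = 31.4286
SS_res = Σ(y-ŷ)² = 17
SS_tot = Σ(y-ȳ)² = 551.71
R² = 1 - SS_res/SS_tot = 1 - 0.0308 = 0.9692

0.9692


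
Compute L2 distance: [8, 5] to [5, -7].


d = √((8-5)² + (5+ 7)²)
  = √(9 + 144)
  = √153 = 12.3693

12.3693


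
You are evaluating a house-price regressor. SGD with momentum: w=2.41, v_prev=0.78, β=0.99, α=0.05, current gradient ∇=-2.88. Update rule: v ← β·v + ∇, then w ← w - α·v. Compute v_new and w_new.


v_new = 0.99·0.78 - 2.88 = 0.7722 - 2.88 = -2.1078
w_new = 2.41 - 0.05·-2.1078 = 2.41 + 0.10539 = 2.51539

v_new=-2.1078, w_new=2.51539


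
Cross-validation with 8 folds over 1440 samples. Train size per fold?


Fold size = 1440/8 = 180
Training per fold = 1440 - 180 = 1260

1260


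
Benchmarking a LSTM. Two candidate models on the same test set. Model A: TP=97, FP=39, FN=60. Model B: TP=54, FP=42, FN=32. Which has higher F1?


Model A: P=97/136=0.7132, R=97/157=0.6178, F1=2PR/(P+R)=2TP/(2TP+FP+FN)=194/293=0.6621
Model B: P=54/96=0.5625, R=54/86=0.6279, F1=2PR/(P+R)=2TP/(2TP+FP+FN)=108/182=0.5934
0.6621 > 0.5934 → Model A

Model A


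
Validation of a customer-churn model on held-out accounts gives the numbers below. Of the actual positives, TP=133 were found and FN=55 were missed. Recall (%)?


Recall = TP/(TP+FN)
= 133/(133+55)
= 133/188 = 70.74%

70.74%


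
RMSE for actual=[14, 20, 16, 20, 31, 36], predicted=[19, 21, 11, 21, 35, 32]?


MSE = 84/6 = 14
RMSE = √(84/6) = 3.7417

3.7417


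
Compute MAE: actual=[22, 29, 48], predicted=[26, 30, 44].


Absolute errors: |22-26|=4, |29-30|=1, |48-44|=4
Sum = 9
MAE = 9/3 = 3

3


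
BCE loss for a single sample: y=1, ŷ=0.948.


BCE = -[y·ln(p) + (1-y)·ln(1-p)]
= -1·ln(0.948) - 0
= -ln(0.948) = 0.0534

0.0534


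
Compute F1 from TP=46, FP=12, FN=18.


Precision = 46/58 = 0.7931
Recall = 46/64 = 0.7188
F1 = 2·P·R/(P+R) = 2·TP/(2·TP+FP+FN) = 92/(92+12+18) = 92/122 = 0.7541

0.7541


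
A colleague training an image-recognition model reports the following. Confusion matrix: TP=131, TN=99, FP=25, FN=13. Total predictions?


Total = TP + TN + FP + FN
= 131 + 99 + 25 + 13
= 268
(Predicted positive: 156, predicted negative: 112)

268


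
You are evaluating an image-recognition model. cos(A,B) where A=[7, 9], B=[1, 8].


A·B = 7·1 + 9·8 = 79
‖A‖ = √130 = 11.4018, ‖B‖ = √65 = 8.0623
cos = 79/(√130·√65) = 79/√8450 = 0.8594

0.8594


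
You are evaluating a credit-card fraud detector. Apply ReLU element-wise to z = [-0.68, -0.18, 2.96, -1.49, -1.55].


ReLU(-0.68) = max(0, -0.68) = 0.0
ReLU(-0.18) = max(0, -0.18) = 0.0
ReLU(2.96) = max(0, 2.96) = 2.96
ReLU(-1.49) = max(0, -1.49) = 0.0
ReLU(-1.55) = max(0, -1.55) = 0.0
result = [0.0, 0.0, 2.96, 0.0, 0.0]

[0.0, 0.0, 2.96, 0.0, 0.0]


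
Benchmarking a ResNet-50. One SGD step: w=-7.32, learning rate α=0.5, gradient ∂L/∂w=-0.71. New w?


w_new = w - α·∇
= -7.32 - 0.5·-0.71
= -7.32 + 0.355
= -6.965

-6.965


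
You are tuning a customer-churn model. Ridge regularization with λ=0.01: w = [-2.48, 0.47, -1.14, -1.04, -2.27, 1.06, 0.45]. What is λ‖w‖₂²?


‖w‖₂² = (-2.48)² + (0.47)² + (-1.14)² + (-1.04)² + (-2.27)² + (1.06)² + (0.45)²
     = 6.1504 + 0.2209 + 1.2996 + 1.0816 + 5.1529 + 1.1236 + 0.2025
     = 15.2315
λ·‖w‖₂² = 0.01·15.2315 = 0.152315

0.152315


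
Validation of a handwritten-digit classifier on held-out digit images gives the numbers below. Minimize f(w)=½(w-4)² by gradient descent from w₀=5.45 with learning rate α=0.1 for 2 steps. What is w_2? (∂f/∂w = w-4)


step 1: grad = 5.45-4 = 1.45; w = 5.45 - 0.1·(1.45) = 5.305
step 2: grad = 5.305-4 = 1.305; w = 5.305 - 0.1·(1.305) = 5.1745

5.1745


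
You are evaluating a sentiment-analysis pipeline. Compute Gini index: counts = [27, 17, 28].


Probabilities: [27/72, 17/72, 28/72] ≈ [0.375, 0.2361, 0.3889]
Σpᵢ² = (729 + 289 + 784)/72² = 1802/5184
Gini = 1 - Σpᵢ² = 1 - 1802/5184 = 0.6524

0.6524


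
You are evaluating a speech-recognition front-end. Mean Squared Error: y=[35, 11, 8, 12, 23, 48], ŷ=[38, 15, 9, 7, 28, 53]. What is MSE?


Squared errors: (35-38)²=9, (11-15)²=16, (8-9)²=1, (12-7)²=25, (23-28)²=25, (48-53)²=25
Sum = 101
MSE = 101/6 = 101/6

101/6


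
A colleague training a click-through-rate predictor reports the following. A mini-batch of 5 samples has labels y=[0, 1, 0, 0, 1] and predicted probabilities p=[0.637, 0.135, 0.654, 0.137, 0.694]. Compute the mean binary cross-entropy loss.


L[0] = -ln(1-0.637) = -ln(0.363) = 1.0134
L[1] = -ln(0.135) = 2.0025
L[2] = -ln(1-0.654) = -ln(0.346) = 1.0613
L[3] = -ln(1-0.137) = -ln(0.863) = 0.1473
L[4] = -ln(0.694) = 0.3653
mean = (1.0134 + 2.0025 + 1.0613 + 0.1473 + 0.3653)/5 = 0.918

0.918


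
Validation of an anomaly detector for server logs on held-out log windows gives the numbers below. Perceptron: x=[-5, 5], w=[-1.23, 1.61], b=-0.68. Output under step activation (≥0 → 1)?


z = (-5)·(-1.23) + (5)·(1.61) - 0.68
  = 13.52
step(z) = 1 (z≥0)

1


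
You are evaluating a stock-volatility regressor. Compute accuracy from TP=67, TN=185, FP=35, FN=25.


Accuracy = (TP+TN)/(TP+TN+FP+FN)
= (67+185)/(312)
= 252/312 = 80.77%

80.77%


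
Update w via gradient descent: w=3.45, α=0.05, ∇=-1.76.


w_new = w - α·∇
= 3.45 - 0.05·-1.76
= 3.45 + 0.088
= 3.538

3.538


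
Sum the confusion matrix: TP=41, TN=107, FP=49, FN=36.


Total = TP + TN + FP + FN
= 41 + 107 + 49 + 36
= 233
(Predicted positive: 90, predicted negative: 143)

233


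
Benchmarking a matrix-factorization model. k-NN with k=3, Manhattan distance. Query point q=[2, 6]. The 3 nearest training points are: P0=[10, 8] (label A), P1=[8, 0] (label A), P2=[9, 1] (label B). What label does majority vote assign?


d(q,P0) = 10  (label A)
d(q,P1) = 12  (label A)
d(q,P2) = 12  (label B)
Votes: A=2, B=1
Majority → A

A


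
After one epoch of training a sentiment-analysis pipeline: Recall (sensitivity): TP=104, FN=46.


Recall = TP/(TP+FN)
= 104/(104+46)
= 104/150 = 69.33%

69.33%


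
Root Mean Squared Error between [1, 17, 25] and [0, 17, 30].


MSE = 26/3 = 8.6667
RMSE = √(26/3) = 2.9439

2.9439


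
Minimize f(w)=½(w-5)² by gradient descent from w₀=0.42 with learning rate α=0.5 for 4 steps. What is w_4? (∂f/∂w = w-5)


step 1: grad = 0.42-5 = -4.58; w = 0.42 - 0.5·(-4.58) = 2.71
step 2: grad = 2.71-5 = -2.29; w = 2.71 - 0.5·(-2.29) = 3.855
step 3: grad = 3.855-5 = -1.145; w = 3.855 - 0.5·(-1.145) = 4.4275
step 4: grad = 4.4275-5 = -0.5725; w = 4.4275 - 0.5·(-0.5725) = 4.71375

4.71375


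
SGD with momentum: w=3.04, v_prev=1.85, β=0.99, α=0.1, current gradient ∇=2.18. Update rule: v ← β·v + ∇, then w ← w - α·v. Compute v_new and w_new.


v_new = 0.99·1.85 + 2.18 = 1.8315 + 2.18 = 4.0115
w_new = 3.04 - 0.1·4.0115 = 3.04 - 0.40115 = 2.63885

v_new=4.0115, w_new=2.63885


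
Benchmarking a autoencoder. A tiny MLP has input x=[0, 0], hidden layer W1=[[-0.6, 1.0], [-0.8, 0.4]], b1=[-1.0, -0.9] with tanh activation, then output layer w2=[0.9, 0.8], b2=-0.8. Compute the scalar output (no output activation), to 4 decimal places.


z1[0] = (-0.6)·(0) + (1.0)·(0) - 1.0 = -1.0
z1[1] = (-0.8)·(0) + (0.4)·(0) - 0.9 = -0.9
h = tanh(z1) = [-0.7616, -0.7163]
output = (0.9)·(-0.7616) + (0.8)·(-0.7163) - 0.8 = -2.0585

-2.0585


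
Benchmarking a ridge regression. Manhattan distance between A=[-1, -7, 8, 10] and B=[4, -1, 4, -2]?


d = |-1-4| + |-7+ 1| + |8-4| + |10+ 2|
  = 5 + 6 + 4 + 12
  = 27

27


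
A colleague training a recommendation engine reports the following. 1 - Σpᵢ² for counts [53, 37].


Probabilities: [53/90, 37/90] ≈ [0.5889, 0.4111]
Σpᵢ² = (2809 + 1369)/90² = 4178/8100
Gini = 1 - Σpᵢ² = 1 - 4178/8100 = 0.4842

0.4842


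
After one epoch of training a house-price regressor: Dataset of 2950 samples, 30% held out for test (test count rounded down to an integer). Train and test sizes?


Test = ⌊2950·30/100⌋ = 885
Train = 2950 - 885 = 2065

Train: 2065, Test: 885


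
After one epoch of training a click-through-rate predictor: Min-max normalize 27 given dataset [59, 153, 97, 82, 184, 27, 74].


min=27, max=184
(27-27)/(184-27) = 0/157 = 0.0

0.0


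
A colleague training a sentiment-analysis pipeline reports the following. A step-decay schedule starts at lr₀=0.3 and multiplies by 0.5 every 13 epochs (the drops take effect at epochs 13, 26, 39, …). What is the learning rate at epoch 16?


n_drops = ⌊16/13⌋ = 1
lr = 0.3·0.5^1 = 0.3·0.5 = 0.15

0.15


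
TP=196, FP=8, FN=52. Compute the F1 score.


Precision = 196/204 = 0.9608
Recall = 196/248 = 0.7903
F1 = 2·P·R/(P+R) = 2·TP/(2·TP+FP+FN) = 392/(392+8+52) = 392/452 = 0.8673

0.8673


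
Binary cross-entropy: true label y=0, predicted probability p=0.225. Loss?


BCE = -[y·ln(p) + (1-y)·ln(1-p)]
= -0 - 1·ln(1-0.225)
= -ln(0.775) = 0.2549

0.2549


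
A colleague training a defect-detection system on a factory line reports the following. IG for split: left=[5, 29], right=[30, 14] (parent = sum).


Parent = [35, 43], H_parent = 0.9924
H_left = 0.6024 (n=34), H_right = 0.9024 (n=44)
H_children = (34/78)·0.6024 + (44/78)·0.9024 = 0.7716
IG = 0.9924 - 0.7716 = 0.2208

0.2208


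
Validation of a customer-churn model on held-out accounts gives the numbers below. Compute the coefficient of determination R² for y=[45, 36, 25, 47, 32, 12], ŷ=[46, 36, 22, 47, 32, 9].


ȳ = 32.8333
SS_res = Σ(y-ŷ)² = 19
SS_tot = Σ(y-ȳ)² = 854.83
R² = 1 - SS_res/SS_tot = 1 - 0.0222 = 0.9778

0.9778


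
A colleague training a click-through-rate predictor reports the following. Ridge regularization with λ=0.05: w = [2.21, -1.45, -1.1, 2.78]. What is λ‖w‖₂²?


‖w‖₂² = (2.21)² + (-1.45)² + (-1.1)² + (2.78)²
     = 4.8841 + 2.1025 + 1.21 + 7.7284
     = 15.925
λ·‖w‖₂² = 0.05·15.925 = 0.79625

0.79625


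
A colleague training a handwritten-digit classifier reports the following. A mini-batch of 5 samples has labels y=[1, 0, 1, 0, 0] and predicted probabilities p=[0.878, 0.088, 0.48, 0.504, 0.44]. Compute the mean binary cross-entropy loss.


L[0] = -ln(0.878) = 0.1301
L[1] = -ln(1-0.088) = -ln(0.912) = 0.0921
L[2] = -ln(0.48) = 0.734
L[3] = -ln(1-0.504) = -ln(0.496) = 0.7012
L[4] = -ln(1-0.44) = -ln(0.56) = 0.5798
mean = (0.1301 + 0.0921 + 0.734 + 0.7012 + 0.5798)/5 = 0.4474

0.4474


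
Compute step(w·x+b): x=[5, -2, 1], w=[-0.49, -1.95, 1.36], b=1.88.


z = (5)·(-0.49) + (-2)·(-1.95) + (1)·(1.36) + 1.88
  = 4.69
step(z) = 1 (z≥0)

1


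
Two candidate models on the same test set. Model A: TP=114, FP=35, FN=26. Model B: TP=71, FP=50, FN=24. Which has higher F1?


Model A: P=114/149=0.7651, R=114/140=0.8143, F1=2PR/(P+R)=2TP/(2TP+FP+FN)=228/289=0.7889
Model B: P=71/121=0.5868, R=71/95=0.7474, F1=2PR/(P+R)=2TP/(2TP+FP+FN)=142/216=0.6574
0.7889 > 0.6574 → Model A

Model A


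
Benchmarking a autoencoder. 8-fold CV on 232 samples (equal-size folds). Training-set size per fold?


Fold size = 232/8 = 29
Training per fold = 232 - 29 = 203

203


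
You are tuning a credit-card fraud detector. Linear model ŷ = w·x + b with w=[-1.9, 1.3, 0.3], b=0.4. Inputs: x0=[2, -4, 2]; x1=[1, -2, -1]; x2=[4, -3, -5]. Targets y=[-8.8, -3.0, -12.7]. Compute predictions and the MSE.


ŷ0 = (-1.9)·(2) + (1.3)·(-4) + (0.3)·(2) + 0.4 = -8.0
ŷ1 = (-1.9)·(1) + (1.3)·(-2) + (0.3)·(-1) + 0.4 = -4.4
ŷ2 = (-1.9)·(4) + (1.3)·(-3) + (0.3)·(-5) + 0.4 = -12.6
errors² = [0.64, 1.96, 0.01]
MSE = 2.6100/3 = 0.87

0.87


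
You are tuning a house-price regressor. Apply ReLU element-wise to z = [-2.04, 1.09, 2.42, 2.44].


ReLU(-2.04) = max(0, -2.04) = 0.0
ReLU(1.09) = max(0, 1.09) = 1.09
ReLU(2.42) = max(0, 2.42) = 2.42
ReLU(2.44) = max(0, 2.44) = 2.44
result = [0.0, 1.09, 2.42, 2.44]

[0.0, 1.09, 2.42, 2.44]


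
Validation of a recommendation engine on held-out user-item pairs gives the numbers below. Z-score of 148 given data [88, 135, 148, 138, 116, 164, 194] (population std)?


μ = 140.4286, σ = 31.3134
z = (148 - 140.4286)/31.3134 = 0.2418

0.2418


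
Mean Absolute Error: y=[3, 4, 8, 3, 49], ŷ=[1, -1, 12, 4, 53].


Absolute errors: |3-1|=2, |4+ 1|=5, |8-12|=4, |3-4|=1, |49-53|=4
Sum = 16
MAE = 16/5 = 16/5

16/5


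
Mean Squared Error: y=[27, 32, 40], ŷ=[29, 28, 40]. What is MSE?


Squared errors: (27-29)²=4, (32-28)²=16, (40-40)²=0
Sum = 20
MSE = 20/3 = 20/3

20/3


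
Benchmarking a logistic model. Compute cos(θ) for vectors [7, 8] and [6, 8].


A·B = 7·6 + 8·8 = 106
‖A‖ = √113 = 10.6301, ‖B‖ = √100 = 10
cos = 106/(√113·√100) = 106/√11300 = 0.9972

0.9972


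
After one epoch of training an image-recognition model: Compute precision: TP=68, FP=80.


Precision = TP/(TP+FP)
= 68/(68+80)
= 68/148 = 45.95%

45.95%


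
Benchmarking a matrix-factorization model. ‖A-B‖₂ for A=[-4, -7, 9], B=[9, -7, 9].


d = √((-4-9)² + (-7+ 7)² + (9-9)²)
  = √(169 + 0 + 0)
  = √169 = 13.0

13.0


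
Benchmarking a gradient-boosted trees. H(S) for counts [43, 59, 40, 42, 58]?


Probabilities: [43/242, 59/242, 40/242, 42/242, 58/242] ≈ [0.1777, 0.2438, 0.1653, 0.1736, 0.2397]
H = -((43/242)·log₂(43/242) + (59/242)·log₂(59/242) + (40/242)·log₂(40/242) + (42/242)·log₂(42/242) + (58/242)·log₂(58/242))
  = 2.301 bits

2.301 bits


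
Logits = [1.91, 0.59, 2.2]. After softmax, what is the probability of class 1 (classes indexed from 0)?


Exponentials: e^1.91=6.7531, e^0.59=1.804, e^2.2=9.025
Sum = 17.5821
Softmax = [0.3841, 0.1026, 0.5133]
p[1] = 1.804/17.5821 = 0.1026

0.1026
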